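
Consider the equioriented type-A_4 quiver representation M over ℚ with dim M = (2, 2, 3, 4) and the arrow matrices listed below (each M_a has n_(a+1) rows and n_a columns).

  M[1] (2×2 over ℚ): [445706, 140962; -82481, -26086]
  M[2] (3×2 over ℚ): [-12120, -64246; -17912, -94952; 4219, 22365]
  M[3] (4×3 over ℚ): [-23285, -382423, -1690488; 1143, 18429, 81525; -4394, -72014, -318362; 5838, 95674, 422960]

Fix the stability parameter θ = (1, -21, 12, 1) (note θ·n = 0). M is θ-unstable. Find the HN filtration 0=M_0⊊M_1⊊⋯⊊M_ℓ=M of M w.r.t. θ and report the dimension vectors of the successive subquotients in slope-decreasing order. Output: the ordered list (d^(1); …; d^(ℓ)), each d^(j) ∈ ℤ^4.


Interval decomposition of M: I[1,4]^2, I[3,3], I[4,4]^2.
HN type (ℓ=4): μ^(1)=12; μ^(2)=13/2; μ^(3)=1; μ^(4)=-10

((0, 0, 1, 0); (0, 0, 2, 2); (0, 0, 0, 2); (2, 2, 0, 0))


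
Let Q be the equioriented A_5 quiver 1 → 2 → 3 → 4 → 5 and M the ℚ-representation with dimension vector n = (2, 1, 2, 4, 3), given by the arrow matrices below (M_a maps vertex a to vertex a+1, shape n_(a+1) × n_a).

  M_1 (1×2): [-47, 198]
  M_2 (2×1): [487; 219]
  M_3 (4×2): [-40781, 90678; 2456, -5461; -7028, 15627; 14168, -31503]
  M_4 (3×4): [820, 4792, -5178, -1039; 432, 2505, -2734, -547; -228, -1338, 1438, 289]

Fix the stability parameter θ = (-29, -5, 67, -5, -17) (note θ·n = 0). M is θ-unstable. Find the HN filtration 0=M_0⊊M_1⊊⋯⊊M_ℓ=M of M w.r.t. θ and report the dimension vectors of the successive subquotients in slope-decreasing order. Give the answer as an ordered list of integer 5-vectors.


Via rank(M_{q-1}∘⋯∘M_p): M ≅ I[1,1], I[1,5], I[3,4], I[4,4], I[4,5], I[5,5].
μ_θ-semistable layers: μ^(1)=31; μ^(2)=15; μ^(3)=-5; μ^(4)=-11; μ^(5)=-17; μ^(6)=-29

((0, 0, 1, 1, 0); (0, 0, 1, 1, 1); (0, 1, 0, 1, 0); (0, 0, 0, 1, 1); (0, 0, 0, 0, 1); (2, 0, 0, 0, 0))


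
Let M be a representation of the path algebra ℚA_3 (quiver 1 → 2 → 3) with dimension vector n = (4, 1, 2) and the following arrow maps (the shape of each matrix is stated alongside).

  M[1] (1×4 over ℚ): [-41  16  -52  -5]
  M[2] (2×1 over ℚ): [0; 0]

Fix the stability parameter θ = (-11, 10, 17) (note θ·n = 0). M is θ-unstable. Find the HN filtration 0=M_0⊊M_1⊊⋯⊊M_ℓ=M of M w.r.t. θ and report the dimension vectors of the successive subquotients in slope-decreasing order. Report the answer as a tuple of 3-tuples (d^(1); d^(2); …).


Interval decomposition of M: I[1,1]^3, I[1,2], I[3,3]^2.
HN type (ℓ=3): μ^(1)=17; μ^(2)=10; μ^(3)=-11

((0, 0, 2); (0, 1, 0); (4, 0, 0))


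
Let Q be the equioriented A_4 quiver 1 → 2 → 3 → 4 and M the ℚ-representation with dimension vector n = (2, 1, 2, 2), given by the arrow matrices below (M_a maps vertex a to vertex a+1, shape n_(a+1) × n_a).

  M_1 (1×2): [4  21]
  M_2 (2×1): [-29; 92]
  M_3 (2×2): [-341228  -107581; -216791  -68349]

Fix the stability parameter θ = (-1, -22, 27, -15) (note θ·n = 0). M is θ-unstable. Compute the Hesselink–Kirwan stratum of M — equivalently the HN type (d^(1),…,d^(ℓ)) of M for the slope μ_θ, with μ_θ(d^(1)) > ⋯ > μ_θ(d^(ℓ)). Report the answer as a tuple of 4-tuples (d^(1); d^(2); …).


Interval decomposition of M: I[1,1], I[1,4], I[3,4].
HN type (ℓ=3): μ^(1)=6; μ^(2)=-1; μ^(3)=-23/2

((0, 0, 2, 2); (1, 0, 0, 0); (1, 1, 0, 0))


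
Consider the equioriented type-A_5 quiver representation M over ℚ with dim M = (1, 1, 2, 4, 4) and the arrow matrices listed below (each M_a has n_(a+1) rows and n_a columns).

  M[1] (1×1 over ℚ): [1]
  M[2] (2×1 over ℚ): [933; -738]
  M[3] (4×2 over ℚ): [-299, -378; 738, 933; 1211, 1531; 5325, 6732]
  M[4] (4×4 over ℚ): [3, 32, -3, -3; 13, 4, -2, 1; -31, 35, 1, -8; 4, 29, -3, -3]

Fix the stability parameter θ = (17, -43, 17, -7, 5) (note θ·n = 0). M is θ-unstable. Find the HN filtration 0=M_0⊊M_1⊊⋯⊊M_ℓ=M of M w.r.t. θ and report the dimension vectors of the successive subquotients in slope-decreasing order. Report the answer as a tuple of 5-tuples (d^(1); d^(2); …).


Barcode: M ≅ I[1,5], I[3,5], I[4,5]^2. HN layers by μ_θ (3 steps, strictly decreasing):
  μ^(1)=5; μ^(2)=-7; μ^(3)=-13

((0, 0, 2, 2, 4); (0, 0, 0, 2, 0); (1, 1, 0, 0, 0))


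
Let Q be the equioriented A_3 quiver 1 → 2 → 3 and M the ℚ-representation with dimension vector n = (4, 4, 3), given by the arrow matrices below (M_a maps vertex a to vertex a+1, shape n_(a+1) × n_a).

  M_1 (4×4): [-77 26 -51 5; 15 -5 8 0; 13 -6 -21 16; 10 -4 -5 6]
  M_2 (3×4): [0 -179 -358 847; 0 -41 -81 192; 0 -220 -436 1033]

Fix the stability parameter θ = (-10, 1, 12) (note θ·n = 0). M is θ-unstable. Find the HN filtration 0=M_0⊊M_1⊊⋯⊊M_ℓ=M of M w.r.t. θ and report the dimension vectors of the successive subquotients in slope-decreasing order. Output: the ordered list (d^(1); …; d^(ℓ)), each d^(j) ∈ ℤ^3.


Interval decomposition of M: I[1,2], I[1,3]^3.
HN type (ℓ=3): μ^(1)=12; μ^(2)=1; μ^(3)=-10

((0, 0, 3); (0, 4, 0); (4, 0, 0))


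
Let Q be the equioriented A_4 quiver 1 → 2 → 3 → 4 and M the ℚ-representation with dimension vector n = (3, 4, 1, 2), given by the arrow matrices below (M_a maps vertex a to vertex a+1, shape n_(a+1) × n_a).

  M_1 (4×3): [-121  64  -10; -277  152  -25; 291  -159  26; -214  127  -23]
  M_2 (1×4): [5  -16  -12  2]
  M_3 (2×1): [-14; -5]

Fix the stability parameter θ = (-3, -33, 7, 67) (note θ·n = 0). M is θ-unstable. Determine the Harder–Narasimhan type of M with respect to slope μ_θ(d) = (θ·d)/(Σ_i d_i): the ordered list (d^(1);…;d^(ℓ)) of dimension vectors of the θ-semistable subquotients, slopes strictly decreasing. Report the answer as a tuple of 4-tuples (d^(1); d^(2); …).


Interval decomposition of M: I[1,2]^2, I[1,4], I[2,2], I[4,4].
HN type (ℓ=4): μ^(1)=67; μ^(2)=7; μ^(3)=-18; μ^(4)=-33

((0, 0, 0, 2); (0, 0, 1, 0); (3, 3, 0, 0); (0, 1, 0, 0))


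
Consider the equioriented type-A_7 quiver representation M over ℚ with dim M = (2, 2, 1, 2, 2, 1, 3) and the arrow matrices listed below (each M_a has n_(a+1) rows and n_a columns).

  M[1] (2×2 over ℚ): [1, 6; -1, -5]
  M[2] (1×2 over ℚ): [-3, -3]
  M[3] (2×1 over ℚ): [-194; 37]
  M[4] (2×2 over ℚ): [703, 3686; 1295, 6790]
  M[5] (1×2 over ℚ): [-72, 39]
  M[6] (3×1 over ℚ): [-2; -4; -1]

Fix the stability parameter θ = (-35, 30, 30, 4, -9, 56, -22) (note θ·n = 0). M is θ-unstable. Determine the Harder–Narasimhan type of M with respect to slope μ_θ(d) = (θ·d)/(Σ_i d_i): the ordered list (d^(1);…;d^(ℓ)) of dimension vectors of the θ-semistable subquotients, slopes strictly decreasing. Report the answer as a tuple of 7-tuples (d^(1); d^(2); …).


Interval decomposition of M: I[1,2], I[1,4], I[4,7], I[5,5], I[7,7]^2.
HN type (ℓ=7): μ^(1)=30; μ^(2)=64/3; μ^(3)=17; μ^(4)=-5/2; μ^(5)=-9; μ^(6)=-22; μ^(7)=-35

((0, 1, 0, 0, 0, 0, 0); (0, 1, 1, 1, 0, 0, 0); (0, 0, 0, 0, 0, 1, 1); (0, 0, 0, 1, 1, 0, 0); (0, 0, 0, 0, 1, 0, 0); (0, 0, 0, 0, 0, 0, 2); (2, 0, 0, 0, 0, 0, 0))


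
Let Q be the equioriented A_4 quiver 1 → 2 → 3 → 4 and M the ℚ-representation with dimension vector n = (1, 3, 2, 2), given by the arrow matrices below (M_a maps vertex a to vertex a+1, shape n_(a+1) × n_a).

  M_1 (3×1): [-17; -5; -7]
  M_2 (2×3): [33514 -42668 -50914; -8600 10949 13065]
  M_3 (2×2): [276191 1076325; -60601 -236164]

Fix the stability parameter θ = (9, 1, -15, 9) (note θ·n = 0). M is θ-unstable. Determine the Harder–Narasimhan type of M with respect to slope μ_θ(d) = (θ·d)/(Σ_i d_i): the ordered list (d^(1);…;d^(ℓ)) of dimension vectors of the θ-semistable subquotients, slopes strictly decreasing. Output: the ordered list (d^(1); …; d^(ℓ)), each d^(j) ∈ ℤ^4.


Interval decomposition of M: I[1,2], I[2,4]^2.
HN type (ℓ=3): μ^(1)=9; μ^(2)=5; μ^(3)=-7

((0, 0, 0, 2); (1, 1, 0, 0); (0, 2, 2, 0))


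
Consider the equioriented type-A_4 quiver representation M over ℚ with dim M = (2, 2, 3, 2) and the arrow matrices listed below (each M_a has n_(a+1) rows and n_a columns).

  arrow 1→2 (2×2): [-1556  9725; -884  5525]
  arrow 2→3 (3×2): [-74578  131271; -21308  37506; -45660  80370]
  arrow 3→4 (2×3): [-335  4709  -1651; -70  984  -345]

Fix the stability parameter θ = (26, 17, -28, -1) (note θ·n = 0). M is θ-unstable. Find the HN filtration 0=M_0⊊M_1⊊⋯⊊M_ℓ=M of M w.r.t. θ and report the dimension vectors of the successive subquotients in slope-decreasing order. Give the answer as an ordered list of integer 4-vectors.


Barcode: M ≅ I[1,1], I[1,4], I[2,2], I[3,3], I[3,4]. HN layers by μ_θ (5 steps, strictly decreasing):
  μ^(1)=26; μ^(2)=17; μ^(3)=7/2; μ^(4)=-1; μ^(5)=-28

((1, 0, 0, 0); (0, 1, 0, 0); (1, 1, 1, 1); (0, 0, 0, 1); (0, 0, 2, 0))


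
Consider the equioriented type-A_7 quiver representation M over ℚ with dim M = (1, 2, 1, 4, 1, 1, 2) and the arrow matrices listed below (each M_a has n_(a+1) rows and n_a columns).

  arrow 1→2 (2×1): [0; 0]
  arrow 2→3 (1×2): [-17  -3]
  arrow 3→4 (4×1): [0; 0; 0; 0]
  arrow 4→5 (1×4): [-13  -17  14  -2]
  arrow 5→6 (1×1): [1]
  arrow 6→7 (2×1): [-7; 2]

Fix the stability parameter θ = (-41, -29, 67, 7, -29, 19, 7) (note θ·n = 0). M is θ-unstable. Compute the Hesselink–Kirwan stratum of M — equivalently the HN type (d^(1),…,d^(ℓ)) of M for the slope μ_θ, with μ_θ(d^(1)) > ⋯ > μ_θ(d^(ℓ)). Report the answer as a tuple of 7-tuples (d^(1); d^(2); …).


Barcode: M ≅ I[1,1], I[2,2], I[2,3], I[4,4]^3, I[4,7], I[7,7]. HN layers by μ_θ (6 steps, strictly decreasing):
  μ^(1)=67; μ^(2)=13; μ^(3)=7; μ^(4)=-11; μ^(5)=-29; μ^(6)=-41

((0, 0, 1, 0, 0, 0, 0); (0, 0, 0, 0, 0, 1, 1); (0, 0, 0, 3, 0, 0, 1); (0, 0, 0, 1, 1, 0, 0); (0, 2, 0, 0, 0, 0, 0); (1, 0, 0, 0, 0, 0, 0))


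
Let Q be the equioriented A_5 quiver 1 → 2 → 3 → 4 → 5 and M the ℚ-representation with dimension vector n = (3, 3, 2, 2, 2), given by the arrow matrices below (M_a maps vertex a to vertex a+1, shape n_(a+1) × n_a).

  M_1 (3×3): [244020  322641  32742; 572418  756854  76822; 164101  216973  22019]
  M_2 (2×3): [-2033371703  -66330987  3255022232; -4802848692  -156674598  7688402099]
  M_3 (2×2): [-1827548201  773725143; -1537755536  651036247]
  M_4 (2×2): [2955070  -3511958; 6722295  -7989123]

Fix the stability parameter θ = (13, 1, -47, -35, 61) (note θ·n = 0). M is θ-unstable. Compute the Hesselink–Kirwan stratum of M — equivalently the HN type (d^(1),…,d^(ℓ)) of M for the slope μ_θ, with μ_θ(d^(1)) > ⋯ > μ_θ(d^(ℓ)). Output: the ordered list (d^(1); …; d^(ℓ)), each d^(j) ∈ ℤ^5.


Barcode: M ≅ I[1,1], I[1,4], I[1,5], I[2,2], I[5,5]. HN layers by μ_θ (4 steps, strictly decreasing):
  μ^(1)=61; μ^(2)=13; μ^(3)=1; μ^(4)=-17

((0, 0, 0, 0, 2); (1, 0, 0, 0, 0); (0, 1, 0, 0, 0); (2, 2, 2, 2, 0))


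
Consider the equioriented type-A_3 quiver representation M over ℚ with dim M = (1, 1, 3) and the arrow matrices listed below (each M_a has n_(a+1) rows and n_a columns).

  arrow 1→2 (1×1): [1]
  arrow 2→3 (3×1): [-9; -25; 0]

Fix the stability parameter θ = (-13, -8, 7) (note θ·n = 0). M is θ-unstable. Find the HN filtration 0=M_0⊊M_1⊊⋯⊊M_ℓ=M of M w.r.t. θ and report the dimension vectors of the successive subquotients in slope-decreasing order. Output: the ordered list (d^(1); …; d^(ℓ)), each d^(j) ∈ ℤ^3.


Via rank(M_{q-1}∘⋯∘M_p): M ≅ I[1,3], I[3,3]^2.
μ_θ-semistable layers: μ^(1)=7; μ^(2)=-8; μ^(3)=-13

((0, 0, 3); (0, 1, 0); (1, 0, 0))


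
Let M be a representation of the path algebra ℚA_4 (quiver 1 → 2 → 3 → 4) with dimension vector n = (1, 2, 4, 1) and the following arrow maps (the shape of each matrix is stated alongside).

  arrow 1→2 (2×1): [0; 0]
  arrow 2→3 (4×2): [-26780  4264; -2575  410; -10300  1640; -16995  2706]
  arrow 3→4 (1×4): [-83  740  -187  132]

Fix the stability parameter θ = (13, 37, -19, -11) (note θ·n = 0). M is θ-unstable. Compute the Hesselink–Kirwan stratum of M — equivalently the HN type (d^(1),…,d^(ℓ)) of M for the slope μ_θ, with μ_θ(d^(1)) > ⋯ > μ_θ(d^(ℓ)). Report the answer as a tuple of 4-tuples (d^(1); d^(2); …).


Barcode: M ≅ I[1,1], I[2,2], I[2,3], I[3,3]^2, I[3,4]. HN layers by μ_θ (5 steps, strictly decreasing):
  μ^(1)=37; μ^(2)=13; μ^(3)=9; μ^(4)=-11; μ^(5)=-19

((0, 1, 0, 0); (1, 0, 0, 0); (0, 1, 1, 0); (0, 0, 0, 1); (0, 0, 3, 0))


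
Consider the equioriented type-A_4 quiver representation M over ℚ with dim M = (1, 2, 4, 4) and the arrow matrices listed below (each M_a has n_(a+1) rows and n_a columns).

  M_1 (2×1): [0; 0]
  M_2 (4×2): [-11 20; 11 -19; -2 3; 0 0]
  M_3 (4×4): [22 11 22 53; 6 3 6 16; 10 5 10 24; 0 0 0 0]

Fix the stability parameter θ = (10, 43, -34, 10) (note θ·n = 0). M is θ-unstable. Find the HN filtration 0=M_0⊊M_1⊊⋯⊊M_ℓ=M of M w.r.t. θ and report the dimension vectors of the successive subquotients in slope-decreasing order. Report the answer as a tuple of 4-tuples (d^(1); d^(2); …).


Barcode: M ≅ I[1,1], I[2,3], I[2,4], I[3,3], I[3,4], I[4,4]^2. HN layers by μ_θ (3 steps, strictly decreasing):
  μ^(1)=10; μ^(2)=9/2; μ^(3)=-34

((1, 0, 0, 4); (0, 2, 2, 0); (0, 0, 2, 0))


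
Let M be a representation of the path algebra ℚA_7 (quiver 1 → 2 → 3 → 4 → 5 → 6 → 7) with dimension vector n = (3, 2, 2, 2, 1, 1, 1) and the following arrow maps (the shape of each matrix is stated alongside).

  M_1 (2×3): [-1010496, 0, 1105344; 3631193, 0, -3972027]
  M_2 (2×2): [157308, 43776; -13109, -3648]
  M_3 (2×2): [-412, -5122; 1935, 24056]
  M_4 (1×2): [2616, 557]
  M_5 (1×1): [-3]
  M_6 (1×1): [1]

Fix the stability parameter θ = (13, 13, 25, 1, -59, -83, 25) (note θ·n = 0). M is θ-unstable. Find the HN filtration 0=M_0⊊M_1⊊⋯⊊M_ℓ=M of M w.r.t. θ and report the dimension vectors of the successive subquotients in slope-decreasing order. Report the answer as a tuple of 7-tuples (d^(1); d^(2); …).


Barcode: M ≅ I[1,1]^2, I[1,2], I[2,7], I[3,4]. HN layers by μ_θ (3 steps, strictly decreasing):
  μ^(1)=25; μ^(2)=13; μ^(3)=-103/5

((0, 0, 0, 0, 0, 0, 1); (3, 1, 1, 1, 0, 0, 0); (0, 1, 1, 1, 1, 1, 0))


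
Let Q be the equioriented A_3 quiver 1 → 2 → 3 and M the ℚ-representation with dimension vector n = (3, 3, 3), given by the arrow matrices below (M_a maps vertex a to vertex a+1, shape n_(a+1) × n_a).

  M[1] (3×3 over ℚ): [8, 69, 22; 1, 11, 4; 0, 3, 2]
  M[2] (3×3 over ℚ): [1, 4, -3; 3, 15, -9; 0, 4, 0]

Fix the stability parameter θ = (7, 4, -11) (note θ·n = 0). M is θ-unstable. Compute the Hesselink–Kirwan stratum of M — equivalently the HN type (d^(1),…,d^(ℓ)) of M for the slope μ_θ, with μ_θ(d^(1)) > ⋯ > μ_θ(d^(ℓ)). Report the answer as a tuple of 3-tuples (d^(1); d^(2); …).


Interval decomposition of M: I[1,2], I[1,3]^2, I[3,3].
HN type (ℓ=3): μ^(1)=11/2; μ^(2)=0; μ^(3)=-11

((1, 1, 0); (2, 2, 2); (0, 0, 1))


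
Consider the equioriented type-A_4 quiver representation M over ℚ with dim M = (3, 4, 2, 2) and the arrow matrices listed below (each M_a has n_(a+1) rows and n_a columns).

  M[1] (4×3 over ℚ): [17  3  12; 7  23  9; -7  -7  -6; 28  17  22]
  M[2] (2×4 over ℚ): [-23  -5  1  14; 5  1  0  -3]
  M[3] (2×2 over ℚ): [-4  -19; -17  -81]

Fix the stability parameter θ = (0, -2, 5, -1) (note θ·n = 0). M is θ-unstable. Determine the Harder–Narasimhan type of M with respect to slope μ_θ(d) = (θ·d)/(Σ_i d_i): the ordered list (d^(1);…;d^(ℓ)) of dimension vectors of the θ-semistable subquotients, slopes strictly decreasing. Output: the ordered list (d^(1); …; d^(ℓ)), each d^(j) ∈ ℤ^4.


Via rank(M_{q-1}∘⋯∘M_p): M ≅ I[1,2], I[1,4]^2, I[2,2].
μ_θ-semistable layers: μ^(1)=2; μ^(2)=-1; μ^(3)=-2

((0, 0, 2, 2); (3, 3, 0, 0); (0, 1, 0, 0))


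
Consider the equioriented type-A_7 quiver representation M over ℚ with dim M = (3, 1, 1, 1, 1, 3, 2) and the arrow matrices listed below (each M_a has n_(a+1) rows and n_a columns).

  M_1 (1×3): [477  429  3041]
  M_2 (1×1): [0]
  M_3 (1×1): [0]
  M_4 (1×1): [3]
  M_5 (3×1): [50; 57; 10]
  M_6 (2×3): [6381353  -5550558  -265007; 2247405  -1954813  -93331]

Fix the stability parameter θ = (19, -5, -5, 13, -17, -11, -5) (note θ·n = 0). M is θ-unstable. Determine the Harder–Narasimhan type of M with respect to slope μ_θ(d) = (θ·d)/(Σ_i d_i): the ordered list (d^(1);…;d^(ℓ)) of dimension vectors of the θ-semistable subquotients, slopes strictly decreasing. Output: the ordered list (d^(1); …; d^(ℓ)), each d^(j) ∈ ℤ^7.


Barcode: M ≅ I[1,1]^2, I[1,2], I[3,3], I[4,7], I[6,6], I[6,7]. HN layers by μ_θ (4 steps, strictly decreasing):
  μ^(1)=19; μ^(2)=7; μ^(3)=-5; μ^(4)=-11

((2, 0, 0, 0, 0, 0, 0); (1, 1, 0, 0, 0, 0, 0); (0, 0, 1, 1, 1, 1, 2); (0, 0, 0, 0, 0, 2, 0))


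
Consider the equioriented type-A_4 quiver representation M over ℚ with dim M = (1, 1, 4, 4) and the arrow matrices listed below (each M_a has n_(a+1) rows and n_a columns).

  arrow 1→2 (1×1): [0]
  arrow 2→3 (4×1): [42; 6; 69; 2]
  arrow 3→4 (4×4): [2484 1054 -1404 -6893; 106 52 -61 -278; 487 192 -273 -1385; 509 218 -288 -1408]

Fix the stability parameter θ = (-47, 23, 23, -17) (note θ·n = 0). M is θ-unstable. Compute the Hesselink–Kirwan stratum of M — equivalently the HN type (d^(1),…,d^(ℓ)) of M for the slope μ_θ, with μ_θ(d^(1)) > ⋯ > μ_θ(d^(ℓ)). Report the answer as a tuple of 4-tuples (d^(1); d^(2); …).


Via rank(M_{q-1}∘⋯∘M_p): M ≅ I[1,1], I[2,4], I[3,4]^3.
μ_θ-semistable layers: μ^(1)=29/3; μ^(2)=3; μ^(3)=-47

((0, 1, 1, 1); (0, 0, 3, 3); (1, 0, 0, 0))


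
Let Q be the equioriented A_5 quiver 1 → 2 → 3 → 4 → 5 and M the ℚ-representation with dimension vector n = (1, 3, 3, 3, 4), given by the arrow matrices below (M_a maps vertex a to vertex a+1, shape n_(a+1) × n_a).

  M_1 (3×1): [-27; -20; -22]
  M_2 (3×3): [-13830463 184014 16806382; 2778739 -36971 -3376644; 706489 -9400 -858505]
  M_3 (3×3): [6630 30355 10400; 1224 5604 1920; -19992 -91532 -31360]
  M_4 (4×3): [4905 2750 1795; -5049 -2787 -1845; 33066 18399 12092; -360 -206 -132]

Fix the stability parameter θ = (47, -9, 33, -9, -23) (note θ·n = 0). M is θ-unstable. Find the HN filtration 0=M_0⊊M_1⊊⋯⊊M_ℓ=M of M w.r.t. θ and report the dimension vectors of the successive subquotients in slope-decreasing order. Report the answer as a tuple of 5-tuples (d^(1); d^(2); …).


Via rank(M_{q-1}∘⋯∘M_p): M ≅ I[1,5], I[2,3]^2, I[4,4], I[4,5], I[5,5]^2.
μ_θ-semistable layers: μ^(1)=33; μ^(2)=39/5; μ^(3)=-9; μ^(4)=-16; μ^(5)=-23

((0, 0, 2, 0, 0); (1, 1, 1, 1, 1); (0, 2, 0, 1, 0); (0, 0, 0, 1, 1); (0, 0, 0, 0, 2))


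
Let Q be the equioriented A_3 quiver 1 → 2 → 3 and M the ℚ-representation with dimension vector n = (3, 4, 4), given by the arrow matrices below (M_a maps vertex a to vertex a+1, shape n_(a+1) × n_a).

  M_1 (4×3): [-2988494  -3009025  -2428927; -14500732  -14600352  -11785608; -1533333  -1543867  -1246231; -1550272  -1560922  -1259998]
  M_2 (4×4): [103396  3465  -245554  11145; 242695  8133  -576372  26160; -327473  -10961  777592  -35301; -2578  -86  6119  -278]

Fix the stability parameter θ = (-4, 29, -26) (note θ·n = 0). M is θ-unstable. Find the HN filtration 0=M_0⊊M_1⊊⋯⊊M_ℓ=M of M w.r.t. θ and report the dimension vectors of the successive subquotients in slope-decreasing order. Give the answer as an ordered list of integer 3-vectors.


Via rank(M_{q-1}∘⋯∘M_p): M ≅ I[1,1], I[1,3]^2, I[2,3]^2.
μ_θ-semistable layers: μ^(1)=3/2; μ^(2)=-4

((0, 4, 4); (3, 0, 0))


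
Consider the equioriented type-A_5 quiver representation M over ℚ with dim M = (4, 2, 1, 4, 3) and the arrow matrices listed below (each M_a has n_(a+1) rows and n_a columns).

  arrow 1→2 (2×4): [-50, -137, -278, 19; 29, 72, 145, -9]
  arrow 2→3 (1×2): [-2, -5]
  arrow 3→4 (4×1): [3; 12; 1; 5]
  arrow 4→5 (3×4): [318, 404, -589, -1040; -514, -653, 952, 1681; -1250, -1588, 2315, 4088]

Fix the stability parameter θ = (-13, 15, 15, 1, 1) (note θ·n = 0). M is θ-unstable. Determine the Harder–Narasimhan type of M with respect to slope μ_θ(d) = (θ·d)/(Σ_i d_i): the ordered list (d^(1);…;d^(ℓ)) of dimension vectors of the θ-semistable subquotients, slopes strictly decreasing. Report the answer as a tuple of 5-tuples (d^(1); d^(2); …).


Via rank(M_{q-1}∘⋯∘M_p): M ≅ I[1,1]^2, I[1,2], I[1,5], I[4,4]^2, I[4,5], I[5,5].
μ_θ-semistable layers: μ^(1)=15; μ^(2)=8; μ^(3)=1; μ^(4)=-13

((0, 1, 0, 0, 0); (0, 1, 1, 1, 1); (0, 0, 0, 3, 2); (4, 0, 0, 0, 0))


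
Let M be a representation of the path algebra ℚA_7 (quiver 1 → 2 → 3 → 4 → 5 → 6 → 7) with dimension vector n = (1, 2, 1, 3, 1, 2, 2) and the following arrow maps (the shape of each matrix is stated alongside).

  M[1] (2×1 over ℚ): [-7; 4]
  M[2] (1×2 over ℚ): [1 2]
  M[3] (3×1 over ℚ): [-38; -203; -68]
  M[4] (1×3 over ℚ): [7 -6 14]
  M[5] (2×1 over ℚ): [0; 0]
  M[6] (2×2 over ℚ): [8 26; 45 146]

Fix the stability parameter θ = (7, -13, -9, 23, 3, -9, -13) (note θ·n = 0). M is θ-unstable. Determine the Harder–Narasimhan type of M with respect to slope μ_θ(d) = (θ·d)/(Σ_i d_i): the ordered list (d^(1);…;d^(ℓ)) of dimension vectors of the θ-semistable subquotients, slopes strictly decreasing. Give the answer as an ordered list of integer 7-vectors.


Via rank(M_{q-1}∘⋯∘M_p): M ≅ I[1,4], I[2,2], I[4,4], I[4,5], I[6,7]^2.
μ_θ-semistable layers: μ^(1)=23; μ^(2)=13; μ^(3)=-5; μ^(4)=-11; μ^(5)=-13

((0, 0, 0, 2, 0, 0, 0); (0, 0, 0, 1, 1, 0, 0); (1, 1, 1, 0, 0, 0, 0); (0, 0, 0, 0, 0, 2, 2); (0, 1, 0, 0, 0, 0, 0))


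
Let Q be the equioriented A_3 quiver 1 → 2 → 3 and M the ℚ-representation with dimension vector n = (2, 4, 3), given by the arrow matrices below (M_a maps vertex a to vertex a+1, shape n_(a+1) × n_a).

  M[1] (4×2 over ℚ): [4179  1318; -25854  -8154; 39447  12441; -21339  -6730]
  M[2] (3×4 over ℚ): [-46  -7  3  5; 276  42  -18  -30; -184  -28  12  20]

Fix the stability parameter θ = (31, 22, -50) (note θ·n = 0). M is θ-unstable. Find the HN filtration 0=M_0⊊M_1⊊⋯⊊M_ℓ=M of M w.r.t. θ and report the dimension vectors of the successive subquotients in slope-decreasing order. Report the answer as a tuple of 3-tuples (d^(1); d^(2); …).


Via rank(M_{q-1}∘⋯∘M_p): M ≅ I[1,2], I[1,3], I[2,2]^2, I[3,3]^2.
μ_θ-semistable layers: μ^(1)=53/2; μ^(2)=22; μ^(3)=1; μ^(4)=-50

((1, 1, 0); (0, 2, 0); (1, 1, 1); (0, 0, 2))


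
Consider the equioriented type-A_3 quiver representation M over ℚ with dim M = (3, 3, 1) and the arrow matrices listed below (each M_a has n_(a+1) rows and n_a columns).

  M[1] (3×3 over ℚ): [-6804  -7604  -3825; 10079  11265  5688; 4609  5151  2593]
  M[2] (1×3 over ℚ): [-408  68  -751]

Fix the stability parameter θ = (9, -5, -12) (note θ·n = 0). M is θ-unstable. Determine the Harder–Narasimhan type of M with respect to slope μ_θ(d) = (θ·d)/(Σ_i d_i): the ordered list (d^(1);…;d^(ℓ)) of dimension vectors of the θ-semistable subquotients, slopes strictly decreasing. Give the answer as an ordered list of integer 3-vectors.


Via rank(M_{q-1}∘⋯∘M_p): M ≅ I[1,2]^2, I[1,3].
μ_θ-semistable layers: μ^(1)=2; μ^(2)=-8/3

((2, 2, 0); (1, 1, 1))


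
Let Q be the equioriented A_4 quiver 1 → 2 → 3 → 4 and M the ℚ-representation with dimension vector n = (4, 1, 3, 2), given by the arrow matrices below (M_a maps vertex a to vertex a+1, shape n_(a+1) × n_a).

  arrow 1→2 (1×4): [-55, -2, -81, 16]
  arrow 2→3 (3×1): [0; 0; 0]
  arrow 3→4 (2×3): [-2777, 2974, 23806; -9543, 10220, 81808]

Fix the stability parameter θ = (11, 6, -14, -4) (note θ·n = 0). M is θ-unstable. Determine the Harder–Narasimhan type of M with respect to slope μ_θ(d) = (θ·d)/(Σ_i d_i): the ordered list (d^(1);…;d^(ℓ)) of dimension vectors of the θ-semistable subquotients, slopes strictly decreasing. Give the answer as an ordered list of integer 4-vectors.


Via rank(M_{q-1}∘⋯∘M_p): M ≅ I[1,1]^3, I[1,2], I[3,3], I[3,4]^2.
μ_θ-semistable layers: μ^(1)=11; μ^(2)=17/2; μ^(3)=-4; μ^(4)=-14

((3, 0, 0, 0); (1, 1, 0, 0); (0, 0, 0, 2); (0, 0, 3, 0))


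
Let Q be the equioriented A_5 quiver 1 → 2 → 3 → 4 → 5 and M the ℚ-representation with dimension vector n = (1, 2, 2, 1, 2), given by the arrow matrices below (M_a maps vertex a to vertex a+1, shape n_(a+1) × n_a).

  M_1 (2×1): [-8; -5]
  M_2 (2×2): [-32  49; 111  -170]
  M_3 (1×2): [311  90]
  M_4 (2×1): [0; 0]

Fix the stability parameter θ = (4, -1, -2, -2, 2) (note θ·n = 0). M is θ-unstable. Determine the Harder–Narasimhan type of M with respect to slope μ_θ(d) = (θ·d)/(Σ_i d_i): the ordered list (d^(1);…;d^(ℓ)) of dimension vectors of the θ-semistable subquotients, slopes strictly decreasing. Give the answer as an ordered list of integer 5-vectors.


Barcode: M ≅ I[1,4], I[2,3], I[5,5]^2. HN layers by μ_θ (3 steps, strictly decreasing):
  μ^(1)=2; μ^(2)=-1/4; μ^(3)=-3/2

((0, 0, 0, 0, 2); (1, 1, 1, 1, 0); (0, 1, 1, 0, 0))


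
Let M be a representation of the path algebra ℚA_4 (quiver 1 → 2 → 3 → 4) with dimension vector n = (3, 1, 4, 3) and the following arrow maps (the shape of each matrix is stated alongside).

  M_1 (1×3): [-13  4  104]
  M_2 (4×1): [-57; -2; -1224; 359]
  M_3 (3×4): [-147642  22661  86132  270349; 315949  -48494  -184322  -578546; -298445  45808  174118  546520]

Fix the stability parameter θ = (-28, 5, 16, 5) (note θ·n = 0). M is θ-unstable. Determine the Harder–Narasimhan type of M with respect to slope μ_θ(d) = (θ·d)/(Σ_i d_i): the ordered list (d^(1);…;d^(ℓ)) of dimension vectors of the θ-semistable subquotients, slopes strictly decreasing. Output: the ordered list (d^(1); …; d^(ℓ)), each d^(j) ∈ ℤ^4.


Interval decomposition of M: I[1,1]^2, I[1,4], I[3,3], I[3,4]^2.
HN type (ℓ=4): μ^(1)=16; μ^(2)=21/2; μ^(3)=5; μ^(4)=-28

((0, 0, 1, 0); (0, 0, 3, 3); (0, 1, 0, 0); (3, 0, 0, 0))


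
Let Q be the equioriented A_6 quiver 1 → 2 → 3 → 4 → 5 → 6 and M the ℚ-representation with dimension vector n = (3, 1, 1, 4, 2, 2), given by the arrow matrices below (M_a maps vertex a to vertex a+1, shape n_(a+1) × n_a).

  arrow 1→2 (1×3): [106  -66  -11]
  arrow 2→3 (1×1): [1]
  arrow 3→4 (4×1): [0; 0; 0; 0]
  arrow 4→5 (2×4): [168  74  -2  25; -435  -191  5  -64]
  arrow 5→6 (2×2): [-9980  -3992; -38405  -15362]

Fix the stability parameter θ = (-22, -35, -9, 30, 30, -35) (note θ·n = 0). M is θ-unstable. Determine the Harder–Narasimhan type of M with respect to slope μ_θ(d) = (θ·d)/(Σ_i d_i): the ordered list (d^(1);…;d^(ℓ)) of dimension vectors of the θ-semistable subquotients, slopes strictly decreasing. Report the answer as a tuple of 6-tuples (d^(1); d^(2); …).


Interval decomposition of M: I[1,1]^2, I[1,3], I[4,4]^2, I[4,5], I[4,6], I[6,6].
HN type (ℓ=6): μ^(1)=30; μ^(2)=25/3; μ^(3)=-9; μ^(4)=-22; μ^(5)=-57/2; μ^(6)=-35

((0, 0, 0, 3, 1, 0); (0, 0, 0, 1, 1, 1); (0, 0, 1, 0, 0, 0); (2, 0, 0, 0, 0, 0); (1, 1, 0, 0, 0, 0); (0, 0, 0, 0, 0, 1))


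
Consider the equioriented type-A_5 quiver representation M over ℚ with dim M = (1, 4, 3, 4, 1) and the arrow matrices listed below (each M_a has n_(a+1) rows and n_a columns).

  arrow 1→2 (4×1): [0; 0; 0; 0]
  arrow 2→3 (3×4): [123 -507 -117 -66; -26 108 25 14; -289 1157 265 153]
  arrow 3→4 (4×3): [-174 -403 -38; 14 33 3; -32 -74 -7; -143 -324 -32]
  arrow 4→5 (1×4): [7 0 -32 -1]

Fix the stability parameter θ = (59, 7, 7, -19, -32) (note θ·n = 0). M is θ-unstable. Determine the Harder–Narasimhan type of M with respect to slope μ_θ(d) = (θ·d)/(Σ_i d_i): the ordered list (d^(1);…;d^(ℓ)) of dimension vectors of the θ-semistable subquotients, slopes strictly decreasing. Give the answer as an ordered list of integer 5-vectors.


Barcode: M ≅ I[1,1], I[2,2], I[2,4]^2, I[2,5], I[4,4]. HN layers by μ_θ (5 steps, strictly decreasing):
  μ^(1)=59; μ^(2)=7; μ^(3)=-5/3; μ^(4)=-37/4; μ^(5)=-19

((1, 0, 0, 0, 0); (0, 1, 0, 0, 0); (0, 2, 2, 2, 0); (0, 1, 1, 1, 1); (0, 0, 0, 1, 0))


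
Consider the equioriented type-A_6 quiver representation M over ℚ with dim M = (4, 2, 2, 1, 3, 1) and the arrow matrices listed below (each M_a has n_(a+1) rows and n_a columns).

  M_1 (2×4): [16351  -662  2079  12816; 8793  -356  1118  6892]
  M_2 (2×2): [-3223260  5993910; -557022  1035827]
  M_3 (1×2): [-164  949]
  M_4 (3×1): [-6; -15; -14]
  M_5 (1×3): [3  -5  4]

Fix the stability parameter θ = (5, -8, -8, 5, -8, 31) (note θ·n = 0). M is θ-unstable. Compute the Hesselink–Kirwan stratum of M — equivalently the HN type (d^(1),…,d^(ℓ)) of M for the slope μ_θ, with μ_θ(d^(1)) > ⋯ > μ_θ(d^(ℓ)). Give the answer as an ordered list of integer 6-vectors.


Barcode: M ≅ I[1,1]^2, I[1,2], I[1,6], I[3,3], I[5,5]^2. HN layers by μ_θ (5 steps, strictly decreasing):
  μ^(1)=31; μ^(2)=5; μ^(3)=-3/2; μ^(4)=-11/3; μ^(5)=-8

((0, 0, 0, 0, 0, 1); (2, 0, 0, 0, 0, 0); (1, 1, 0, 1, 1, 0); (1, 1, 1, 0, 0, 0); (0, 0, 1, 0, 2, 0))


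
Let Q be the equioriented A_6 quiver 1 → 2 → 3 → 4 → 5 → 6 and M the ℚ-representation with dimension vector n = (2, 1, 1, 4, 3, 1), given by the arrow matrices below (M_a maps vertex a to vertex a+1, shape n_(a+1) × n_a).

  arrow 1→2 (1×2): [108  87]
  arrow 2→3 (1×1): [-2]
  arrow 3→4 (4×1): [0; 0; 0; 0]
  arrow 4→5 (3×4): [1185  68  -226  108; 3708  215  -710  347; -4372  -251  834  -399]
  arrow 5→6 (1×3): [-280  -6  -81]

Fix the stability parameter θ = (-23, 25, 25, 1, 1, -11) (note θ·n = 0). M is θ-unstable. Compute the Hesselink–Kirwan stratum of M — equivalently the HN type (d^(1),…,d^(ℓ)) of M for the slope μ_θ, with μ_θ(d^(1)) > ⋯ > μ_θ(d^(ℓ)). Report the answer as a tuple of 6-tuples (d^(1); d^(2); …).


Interval decomposition of M: I[1,1], I[1,3], I[4,4], I[4,5]^2, I[4,6].
HN type (ℓ=4): μ^(1)=25; μ^(2)=1; μ^(3)=-3; μ^(4)=-23

((0, 1, 1, 0, 0, 0); (0, 0, 0, 3, 2, 0); (0, 0, 0, 1, 1, 1); (2, 0, 0, 0, 0, 0))


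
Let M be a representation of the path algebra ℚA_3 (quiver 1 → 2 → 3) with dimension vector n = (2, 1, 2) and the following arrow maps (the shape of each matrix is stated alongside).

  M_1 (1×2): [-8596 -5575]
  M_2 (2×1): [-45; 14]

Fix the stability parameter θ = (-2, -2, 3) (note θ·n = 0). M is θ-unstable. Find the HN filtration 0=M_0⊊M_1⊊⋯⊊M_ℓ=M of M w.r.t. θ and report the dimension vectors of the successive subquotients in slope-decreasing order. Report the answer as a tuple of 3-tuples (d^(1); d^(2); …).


Via rank(M_{q-1}∘⋯∘M_p): M ≅ I[1,1], I[1,3], I[3,3].
μ_θ-semistable layers: μ^(1)=3; μ^(2)=-2

((0, 0, 2); (2, 1, 0))


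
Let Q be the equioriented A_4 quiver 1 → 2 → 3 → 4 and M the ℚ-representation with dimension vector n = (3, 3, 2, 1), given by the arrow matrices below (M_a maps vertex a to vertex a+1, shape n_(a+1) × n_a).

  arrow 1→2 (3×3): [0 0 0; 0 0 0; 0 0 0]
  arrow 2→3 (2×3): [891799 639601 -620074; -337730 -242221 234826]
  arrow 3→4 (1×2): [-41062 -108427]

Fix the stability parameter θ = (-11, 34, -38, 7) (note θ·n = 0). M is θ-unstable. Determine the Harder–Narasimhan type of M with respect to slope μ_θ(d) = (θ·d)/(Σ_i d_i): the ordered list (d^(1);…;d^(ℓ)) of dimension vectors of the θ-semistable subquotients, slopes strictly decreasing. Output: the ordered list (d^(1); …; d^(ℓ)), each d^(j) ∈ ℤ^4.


Interval decomposition of M: I[1,1]^3, I[2,2], I[2,3], I[2,4].
HN type (ℓ=4): μ^(1)=34; μ^(2)=7; μ^(3)=-2; μ^(4)=-11

((0, 1, 0, 0); (0, 0, 0, 1); (0, 2, 2, 0); (3, 0, 0, 0))


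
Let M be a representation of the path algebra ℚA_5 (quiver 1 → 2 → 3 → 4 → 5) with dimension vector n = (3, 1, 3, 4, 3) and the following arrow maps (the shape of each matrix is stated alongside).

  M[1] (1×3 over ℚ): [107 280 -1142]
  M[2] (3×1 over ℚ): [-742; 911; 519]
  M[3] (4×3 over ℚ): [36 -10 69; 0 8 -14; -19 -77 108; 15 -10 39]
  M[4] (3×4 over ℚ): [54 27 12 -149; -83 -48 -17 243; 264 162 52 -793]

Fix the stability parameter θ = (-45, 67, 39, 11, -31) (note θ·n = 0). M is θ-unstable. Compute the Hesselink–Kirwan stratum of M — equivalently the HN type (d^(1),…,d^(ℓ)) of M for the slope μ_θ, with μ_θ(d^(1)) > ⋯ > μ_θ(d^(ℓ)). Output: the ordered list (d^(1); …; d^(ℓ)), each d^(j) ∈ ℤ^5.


Barcode: M ≅ I[1,1]^2, I[1,5], I[3,4], I[3,5], I[4,5]. HN layers by μ_θ (5 steps, strictly decreasing):
  μ^(1)=25; μ^(2)=43/2; μ^(3)=19/3; μ^(4)=-10; μ^(5)=-45

((0, 0, 1, 1, 0); (0, 1, 1, 1, 1); (0, 0, 1, 1, 1); (0, 0, 0, 1, 1); (3, 0, 0, 0, 0))


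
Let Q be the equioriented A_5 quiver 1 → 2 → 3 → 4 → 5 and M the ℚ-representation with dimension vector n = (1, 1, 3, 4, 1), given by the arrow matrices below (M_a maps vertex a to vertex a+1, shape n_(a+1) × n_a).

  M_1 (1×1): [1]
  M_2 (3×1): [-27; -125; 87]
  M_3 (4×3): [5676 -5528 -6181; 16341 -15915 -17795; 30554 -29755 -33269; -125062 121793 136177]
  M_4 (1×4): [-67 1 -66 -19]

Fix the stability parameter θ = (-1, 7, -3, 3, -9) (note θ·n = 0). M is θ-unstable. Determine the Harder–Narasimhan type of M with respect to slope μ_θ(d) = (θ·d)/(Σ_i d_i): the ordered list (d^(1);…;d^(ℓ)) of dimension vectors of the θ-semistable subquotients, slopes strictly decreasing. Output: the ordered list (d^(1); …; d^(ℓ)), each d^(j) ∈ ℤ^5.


Barcode: M ≅ I[1,4], I[3,4], I[3,5], I[4,4]. HN layers by μ_θ (4 steps, strictly decreasing):
  μ^(1)=3; μ^(2)=2; μ^(3)=-1; μ^(4)=-3

((0, 0, 0, 3, 0); (0, 1, 1, 0, 0); (1, 0, 0, 0, 0); (0, 0, 2, 1, 1))


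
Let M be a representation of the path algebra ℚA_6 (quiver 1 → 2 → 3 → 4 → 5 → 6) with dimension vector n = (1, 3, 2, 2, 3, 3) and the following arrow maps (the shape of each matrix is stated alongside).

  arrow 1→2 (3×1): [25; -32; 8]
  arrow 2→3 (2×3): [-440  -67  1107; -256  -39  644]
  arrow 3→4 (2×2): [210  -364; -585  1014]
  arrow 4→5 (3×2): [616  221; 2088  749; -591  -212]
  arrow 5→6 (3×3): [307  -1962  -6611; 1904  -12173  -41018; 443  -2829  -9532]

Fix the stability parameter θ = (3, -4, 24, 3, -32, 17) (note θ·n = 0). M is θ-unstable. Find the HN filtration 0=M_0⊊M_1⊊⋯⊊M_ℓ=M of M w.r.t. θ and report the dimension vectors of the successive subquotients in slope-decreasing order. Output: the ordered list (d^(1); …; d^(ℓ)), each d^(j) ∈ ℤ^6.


Via rank(M_{q-1}∘⋯∘M_p): M ≅ I[1,2], I[2,3], I[2,6], I[4,6], I[5,6].
μ_θ-semistable layers: μ^(1)=24; μ^(2)=17; μ^(3)=-1/2; μ^(4)=-5/3; μ^(5)=-4; μ^(6)=-29/2; μ^(7)=-32

((0, 0, 1, 0, 0, 0); (0, 0, 0, 0, 0, 3); (1, 1, 0, 0, 0, 0); (0, 0, 1, 1, 1, 0); (0, 2, 0, 0, 0, 0); (0, 0, 0, 1, 1, 0); (0, 0, 0, 0, 1, 0))


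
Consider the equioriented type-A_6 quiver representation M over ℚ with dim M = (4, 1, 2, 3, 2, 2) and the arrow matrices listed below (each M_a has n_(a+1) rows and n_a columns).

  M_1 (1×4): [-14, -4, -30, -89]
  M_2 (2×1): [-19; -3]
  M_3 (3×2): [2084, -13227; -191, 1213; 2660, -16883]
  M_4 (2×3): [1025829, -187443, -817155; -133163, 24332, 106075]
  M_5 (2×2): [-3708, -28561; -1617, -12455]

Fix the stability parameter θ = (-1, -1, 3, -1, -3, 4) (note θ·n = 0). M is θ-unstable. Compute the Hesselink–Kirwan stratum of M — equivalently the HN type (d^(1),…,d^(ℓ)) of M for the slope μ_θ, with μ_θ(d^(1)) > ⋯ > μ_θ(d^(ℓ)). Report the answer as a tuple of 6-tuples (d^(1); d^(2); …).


Interval decomposition of M: I[1,1]^3, I[1,4], I[3,6], I[4,6].
HN type (ℓ=5): μ^(1)=4; μ^(2)=1; μ^(3)=-1/3; μ^(4)=-1; μ^(5)=-2

((0, 0, 0, 0, 0, 2); (0, 0, 1, 1, 0, 0); (0, 0, 1, 1, 1, 0); (4, 1, 0, 0, 0, 0); (0, 0, 0, 1, 1, 0))


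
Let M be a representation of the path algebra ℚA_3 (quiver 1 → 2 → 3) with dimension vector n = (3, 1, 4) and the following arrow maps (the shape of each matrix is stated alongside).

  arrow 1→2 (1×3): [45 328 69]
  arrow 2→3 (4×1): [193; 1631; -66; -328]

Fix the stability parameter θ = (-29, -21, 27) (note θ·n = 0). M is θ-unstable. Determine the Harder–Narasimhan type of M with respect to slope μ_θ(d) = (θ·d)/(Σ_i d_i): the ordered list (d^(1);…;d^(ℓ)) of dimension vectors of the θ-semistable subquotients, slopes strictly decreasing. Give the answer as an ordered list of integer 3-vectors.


Interval decomposition of M: I[1,1]^2, I[1,3], I[3,3]^3.
HN type (ℓ=3): μ^(1)=27; μ^(2)=-21; μ^(3)=-29

((0, 0, 4); (0, 1, 0); (3, 0, 0))


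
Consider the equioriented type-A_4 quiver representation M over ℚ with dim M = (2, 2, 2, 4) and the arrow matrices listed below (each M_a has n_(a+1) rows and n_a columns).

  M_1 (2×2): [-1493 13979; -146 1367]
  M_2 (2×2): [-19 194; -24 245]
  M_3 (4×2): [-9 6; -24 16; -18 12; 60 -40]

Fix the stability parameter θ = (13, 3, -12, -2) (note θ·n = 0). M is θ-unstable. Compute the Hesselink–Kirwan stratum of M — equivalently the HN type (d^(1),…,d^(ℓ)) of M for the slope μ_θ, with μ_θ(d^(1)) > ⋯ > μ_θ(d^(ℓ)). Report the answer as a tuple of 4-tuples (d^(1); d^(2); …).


Interval decomposition of M: I[1,3], I[1,4], I[4,4]^3.
HN type (ℓ=3): μ^(1)=4/3; μ^(2)=1/2; μ^(3)=-2

((1, 1, 1, 0); (1, 1, 1, 1); (0, 0, 0, 3))


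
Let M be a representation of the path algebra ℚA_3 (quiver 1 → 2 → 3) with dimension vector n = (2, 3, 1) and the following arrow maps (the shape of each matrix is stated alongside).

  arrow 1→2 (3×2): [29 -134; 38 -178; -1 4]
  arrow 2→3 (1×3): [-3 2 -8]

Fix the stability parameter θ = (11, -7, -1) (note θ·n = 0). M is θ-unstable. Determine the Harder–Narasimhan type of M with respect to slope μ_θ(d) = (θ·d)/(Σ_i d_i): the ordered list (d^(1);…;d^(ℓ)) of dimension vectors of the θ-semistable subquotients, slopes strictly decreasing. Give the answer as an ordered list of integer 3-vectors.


Interval decomposition of M: I[1,2], I[1,3], I[2,2].
HN type (ℓ=3): μ^(1)=2; μ^(2)=1; μ^(3)=-7

((1, 1, 0); (1, 1, 1); (0, 1, 0))


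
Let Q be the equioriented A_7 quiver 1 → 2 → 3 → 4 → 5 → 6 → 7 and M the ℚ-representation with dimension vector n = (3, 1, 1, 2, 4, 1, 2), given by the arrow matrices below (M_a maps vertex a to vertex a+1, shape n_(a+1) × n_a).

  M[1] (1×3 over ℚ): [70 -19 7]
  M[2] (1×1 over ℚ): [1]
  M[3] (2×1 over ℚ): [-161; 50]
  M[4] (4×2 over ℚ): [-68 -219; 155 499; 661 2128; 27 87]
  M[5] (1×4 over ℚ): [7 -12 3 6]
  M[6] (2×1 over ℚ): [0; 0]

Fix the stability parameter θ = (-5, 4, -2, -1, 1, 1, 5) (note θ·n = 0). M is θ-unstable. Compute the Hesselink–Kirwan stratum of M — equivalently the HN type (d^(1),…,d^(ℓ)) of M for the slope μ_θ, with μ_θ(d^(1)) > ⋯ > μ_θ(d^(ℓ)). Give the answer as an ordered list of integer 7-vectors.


Via rank(M_{q-1}∘⋯∘M_p): M ≅ I[1,1]^2, I[1,6], I[4,5], I[5,5]^2, I[7,7]^2.
μ_θ-semistable layers: μ^(1)=5; μ^(2)=1; μ^(3)=1/3; μ^(4)=-1; μ^(5)=-5

((0, 0, 0, 0, 0, 0, 2); (0, 0, 0, 0, 4, 1, 0); (0, 1, 1, 1, 0, 0, 0); (0, 0, 0, 1, 0, 0, 0); (3, 0, 0, 0, 0, 0, 0))


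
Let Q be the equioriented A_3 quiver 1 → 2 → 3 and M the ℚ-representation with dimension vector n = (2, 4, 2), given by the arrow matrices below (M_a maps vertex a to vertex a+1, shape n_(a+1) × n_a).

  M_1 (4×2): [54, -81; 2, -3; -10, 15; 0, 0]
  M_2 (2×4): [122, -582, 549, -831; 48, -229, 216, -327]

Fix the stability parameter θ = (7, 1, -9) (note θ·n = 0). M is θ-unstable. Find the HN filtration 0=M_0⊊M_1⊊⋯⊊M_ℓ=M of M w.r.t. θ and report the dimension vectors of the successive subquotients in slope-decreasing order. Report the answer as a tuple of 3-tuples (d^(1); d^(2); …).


Via rank(M_{q-1}∘⋯∘M_p): M ≅ I[1,1], I[1,3], I[2,2]^2, I[2,3].
μ_θ-semistable layers: μ^(1)=7; μ^(2)=1; μ^(3)=-1/3; μ^(4)=-4

((1, 0, 0); (0, 2, 0); (1, 1, 1); (0, 1, 1))
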